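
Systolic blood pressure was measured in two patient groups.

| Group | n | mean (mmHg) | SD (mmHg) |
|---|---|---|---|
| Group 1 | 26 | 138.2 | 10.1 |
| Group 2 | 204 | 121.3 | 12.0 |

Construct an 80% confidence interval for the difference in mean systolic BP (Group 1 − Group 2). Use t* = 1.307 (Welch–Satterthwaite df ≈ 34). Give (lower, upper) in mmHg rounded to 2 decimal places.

(14.09, 19.71)

SE₁ = s₁/√n₁ = 10.1/√26 = 1.9808; SE₂ = 12.0/√204 = 0.8402.
Independent samples, unequal variances: SE_diff = √(SE₁² + SE₂²) = √(3.92356864 + 0.70593604) = 2.1516.
t* = 1.307, so margin of error = 1.307 × 2.1516 = 2.8121.
Difference in means = 138.2 − 121.3 = 16.9000.
16.9000 ± 2.8121 → (14.09, 19.71).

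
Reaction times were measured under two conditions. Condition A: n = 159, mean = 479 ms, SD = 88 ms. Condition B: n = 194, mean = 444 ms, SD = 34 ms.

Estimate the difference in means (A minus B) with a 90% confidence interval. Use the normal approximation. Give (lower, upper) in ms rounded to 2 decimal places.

(22.84, 47.16)

Per-group SEs: s₁/√n₁ = 88/√159 = 6.9789, s₂/√n₂ = 34/√194 = 2.4411.
Unpooled SE of the difference: √(48.70504521 + 5.95896921) = 7.3935.
Margin of error = z* · SE = 1.645 × 7.3935 = 12.1623.
x̄₁ − x̄₂ = 479 − 444 = 35.0000.
CI: 35.0000 ± 12.1623 = (22.84, 47.16).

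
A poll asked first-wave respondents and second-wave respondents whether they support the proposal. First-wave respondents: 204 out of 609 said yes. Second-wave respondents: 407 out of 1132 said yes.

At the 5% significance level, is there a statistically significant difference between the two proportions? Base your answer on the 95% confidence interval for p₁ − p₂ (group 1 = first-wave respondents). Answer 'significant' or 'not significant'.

not significant

Sample proportions: 204/609 = 0.3350, 407/1132 = 0.3595.
Each SE is √(p̂(1−p̂)/n): √(0.3350·0.6650/609) = 0.01913 and √(0.3595·0.6405/1132) = 0.01426.
SE(p̂₁ − p̂₂) = √(SE₁² + SE₂²) = √(0.0003659569 + 0.0002033476) = 0.02386, since the two samples are independent.
At 95% confidence z* = 1.960; margin = 1.960 × 0.02386 = 0.04677.
The difference is 0.3350 − 0.3595 = -0.0245, so the interval is -0.0245 ± 0.04677 = (-0.07127, 0.02227).
The interval (-0.07127, 0.02227) contains 0, so the difference is not significant.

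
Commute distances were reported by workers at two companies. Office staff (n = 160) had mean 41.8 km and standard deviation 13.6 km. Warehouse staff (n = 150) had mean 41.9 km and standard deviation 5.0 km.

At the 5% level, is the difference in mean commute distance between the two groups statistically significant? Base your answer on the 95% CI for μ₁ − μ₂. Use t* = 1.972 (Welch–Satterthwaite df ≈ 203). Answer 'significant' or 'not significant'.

not significant

Standard errors of each mean: 13.6/√160 = 1.0752 and 5.0/√150 = 0.4082.
SE(x̄₁ − x̄₂) = √(1.0752² + 0.4082²) = 1.1501 for independent samples with unequal variances.
With t* = 1.972, the margin is 1.972 × 1.1501 = 2.2680.
x̄₁ − x̄₂ = 41.8 − 41.9 = -0.1000; the interval is -0.1000 ± 2.2680 = (-2.3680, 2.1680).
The interval (-2.3680, 2.1680) contains 0, so the difference is not significant.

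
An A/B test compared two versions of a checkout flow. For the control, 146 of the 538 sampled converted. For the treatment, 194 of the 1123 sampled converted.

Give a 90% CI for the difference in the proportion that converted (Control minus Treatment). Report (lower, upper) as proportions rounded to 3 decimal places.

p̂₁ = 146/538 = 0.2714 and p̂₂ = 194/1123 = 0.1728.
SE₁ = √(p̂₁(1−p̂₁)/n₁) = √(0.2714·0.7286/538) = 0.01917; SE₂ = √(0.1728·0.8272/1123) = 0.01128.
Independent samples: SE of the difference = √(SE₁² + SE₂²) = √(0.0003674889 + 0.0001272384) = 0.02224.
z* for 90% confidence is 1.645, so the margin of error is 1.645 × 0.02224 = 0.03658.
Point estimate p̂₁ − p̂₂ = 0.2714 − 0.1728 = 0.0986.
0.0986 ± 0.03658 → (0.062, 0.135).

(0.062, 0.135)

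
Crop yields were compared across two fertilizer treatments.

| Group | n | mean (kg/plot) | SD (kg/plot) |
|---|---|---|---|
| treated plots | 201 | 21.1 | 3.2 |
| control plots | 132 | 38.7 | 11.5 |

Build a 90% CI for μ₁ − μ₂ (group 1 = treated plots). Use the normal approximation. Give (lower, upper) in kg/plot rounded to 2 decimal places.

(-19.29, -15.91)

Per-group SEs: s₁/√n₁ = 3.2/√201 = 0.2257, s₂/√n₂ = 11.5/√132 = 1.0009.
Unpooled SE of the difference: √(0.05094049 + 1.00180081) = 1.0260.
Margin of error = z* · SE = 1.645 × 1.0260 = 1.6878.
x̄₁ − x̄₂ = 21.1 − 38.7 = -17.6000.
CI: -17.6000 ± 1.6878 = (-19.29, -15.91).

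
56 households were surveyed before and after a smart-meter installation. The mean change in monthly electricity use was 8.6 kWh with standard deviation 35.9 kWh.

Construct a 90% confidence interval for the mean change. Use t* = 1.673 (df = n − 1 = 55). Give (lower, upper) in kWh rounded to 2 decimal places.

This is a matched-pairs design, so SE = s_d/√n = 35.9/√56 = 4.7973.
Margin = 1.673 × 4.7973 = 8.0259; the interval is 8.6 ± 8.0259 = (0.57, 16.63).

(0.57, 16.63)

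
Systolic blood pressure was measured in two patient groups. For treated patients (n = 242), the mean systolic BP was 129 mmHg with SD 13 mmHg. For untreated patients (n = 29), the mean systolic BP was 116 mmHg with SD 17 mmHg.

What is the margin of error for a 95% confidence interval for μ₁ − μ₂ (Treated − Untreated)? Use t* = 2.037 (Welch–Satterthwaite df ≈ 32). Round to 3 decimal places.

SE₁ = s₁/√n₁ = 13/√242 = 0.8357; SE₂ = 17/√29 = 3.1568.
Independent samples, unequal variances: SE_diff = √(SE₁² + SE₂²) = √(0.69839449 + 9.96538624) = 3.2655.
t* = 2.037, so margin of error = 2.037 × 3.2655 = 6.6518.

6.652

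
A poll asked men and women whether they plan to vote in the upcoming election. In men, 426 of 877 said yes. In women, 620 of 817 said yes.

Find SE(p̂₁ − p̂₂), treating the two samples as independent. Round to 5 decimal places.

0.02256

Sample proportions: 426/877 = 0.4857, 620/817 = 0.7589.
Each SE is √(p̂(1−p̂)/n): √(0.4857·0.5143/877) = 0.01688 and √(0.7589·0.2411/817) = 0.01497.
SE(p̂₁ − p̂₂) = √(SE₁² + SE₂²) = √(0.0002849344 + 0.0002241009) = 0.02256, since the two samples are independent.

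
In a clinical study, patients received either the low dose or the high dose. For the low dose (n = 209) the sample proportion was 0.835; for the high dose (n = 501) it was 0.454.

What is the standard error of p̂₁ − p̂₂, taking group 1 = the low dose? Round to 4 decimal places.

0.0340

Each SE is √(p̂(1−p̂)/n): √(0.8350·0.1650/209) = 0.02568 and √(0.4540·0.5460/501) = 0.02224.
SE(p̂₁ − p̂₂) = √(SE₁² + SE₂²) = √(0.0006594624 + 0.0004946176) = 0.03397, since the two samples are independent.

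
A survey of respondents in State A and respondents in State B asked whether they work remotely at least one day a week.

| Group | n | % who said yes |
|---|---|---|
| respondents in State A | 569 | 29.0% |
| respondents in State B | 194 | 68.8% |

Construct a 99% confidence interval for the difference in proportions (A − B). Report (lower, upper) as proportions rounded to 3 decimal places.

(-0.497, -0.299)

Each SE is √(p̂(1−p̂)/n): √(0.2900·0.7100/569) = 0.01902 and √(0.6880·0.3120/194) = 0.03326.
SE(p̂₁ − p̂₂) = √(SE₁² + SE₂²) = √(0.0003617604 + 0.0011062276) = 0.03831, since the two samples are independent.
At 99% confidence z* = 2.576; margin = 2.576 × 0.03831 = 0.09869.
The difference is 0.2900 − 0.6880 = -0.3980, so the interval is -0.3980 ± 0.09869 = (-0.497, -0.299).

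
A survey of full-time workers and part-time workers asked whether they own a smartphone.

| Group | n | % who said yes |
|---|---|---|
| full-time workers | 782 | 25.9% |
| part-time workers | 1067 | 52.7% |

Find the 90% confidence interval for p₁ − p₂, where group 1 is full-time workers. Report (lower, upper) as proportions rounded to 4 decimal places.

(-0.3040, -0.2320)

Each SE is √(p̂(1−p̂)/n): √(0.2590·0.7410/782) = 0.01567 and √(0.5270·0.4730/1067) = 0.01528.
SE(p̂₁ − p̂₂) = √(SE₁² + SE₂²) = √(0.0002455489 + 0.0002334784) = 0.02189, since the two samples are independent.
At 90% confidence z* = 1.645; margin = 1.645 × 0.02189 = 0.03601.
The difference is 0.2590 − 0.5270 = -0.2680, so the interval is -0.2680 ± 0.03601 = (-0.3040, -0.2320).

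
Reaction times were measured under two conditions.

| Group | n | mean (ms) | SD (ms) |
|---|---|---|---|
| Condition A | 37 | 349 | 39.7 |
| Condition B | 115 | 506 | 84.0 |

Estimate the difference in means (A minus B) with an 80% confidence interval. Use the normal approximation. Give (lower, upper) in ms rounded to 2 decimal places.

Per-group SEs: s₁/√n₁ = 39.7/√37 = 6.5266, s₂/√n₂ = 84.0/√115 = 7.8330.
Unpooled SE of the difference: √(42.59650756 + 61.355889) = 10.1957.
Margin of error = z* · SE = 1.282 × 10.1957 = 13.0709.
x̄₁ − x̄₂ = 349 − 506 = -157.0000.
CI: -157.0000 ± 13.0709 = (-170.07, -143.93).

(-170.07, -143.93)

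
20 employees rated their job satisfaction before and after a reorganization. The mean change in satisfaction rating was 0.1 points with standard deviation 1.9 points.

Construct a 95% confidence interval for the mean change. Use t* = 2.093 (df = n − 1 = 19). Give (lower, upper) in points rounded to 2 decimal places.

(-0.79, 0.99)

This is a matched-pairs design, so SE = s_d/√n = 1.9/√20 = 0.4249.
Margin = 2.093 × 0.4249 = 0.8893; the interval is 0.1 ± 0.8893 = (-0.79, 0.99).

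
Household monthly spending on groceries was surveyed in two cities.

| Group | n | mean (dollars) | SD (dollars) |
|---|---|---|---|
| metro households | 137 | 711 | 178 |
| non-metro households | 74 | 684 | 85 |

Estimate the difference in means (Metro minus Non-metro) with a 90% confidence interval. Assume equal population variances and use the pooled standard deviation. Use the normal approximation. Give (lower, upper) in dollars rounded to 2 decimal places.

(-9.10, 63.10)

s_p = √[((n₁−1)s₁² + (n₂−1)s₂²)/(n₁+n₂−2)] = √[(136·178² + 73·85²)/209] = 152.1213.
SE = 152.1213·√(1/137 + 1/74) = 21.9460.
With z* = 1.645, margin = 1.645 × 21.9460 = 36.1012.
x̄₁ − x̄₂ = 711 − 684 = 27.0000; interval 27.0000 ± 36.1012 = (-9.10, 63.10).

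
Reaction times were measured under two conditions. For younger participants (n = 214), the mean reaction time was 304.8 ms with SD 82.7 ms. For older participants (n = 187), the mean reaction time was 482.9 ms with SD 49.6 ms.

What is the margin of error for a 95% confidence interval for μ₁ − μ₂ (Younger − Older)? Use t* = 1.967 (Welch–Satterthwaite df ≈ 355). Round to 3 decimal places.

SE₁ = s₁/√n₁ = 82.7/√214 = 5.6533; SE₂ = 49.6/√187 = 3.6271.
Independent samples, unequal variances: SE_diff = √(SE₁² + SE₂²) = √(31.95980089 + 13.15585441) = 6.7168.
t* = 1.967, so margin of error = 1.967 × 6.7168 = 13.2119.

13.212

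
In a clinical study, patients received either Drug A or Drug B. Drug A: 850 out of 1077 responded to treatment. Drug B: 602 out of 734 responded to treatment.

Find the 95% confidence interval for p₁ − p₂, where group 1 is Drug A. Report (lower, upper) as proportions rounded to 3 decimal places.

First, p̂₁ = 850/1077 = 0.7892; p̂₂ = 602/734 = 0.8202.
The two standard errors are √(0.7892×0.2108/1077) = 0.01243 and √(0.8202×0.1798/734) = 0.01417.
Because the samples are independent, SE_diff = √(0.01243² + 0.01417²) = 0.01885.
Using z* = 1.960 for 95%, ME = 1.960 × 0.01885 = 0.03695.
p̂₁ − p̂₂ = -0.0310; interval -0.0310 ± 0.03695 gives (-0.068, 0.006).

(-0.068, 0.006)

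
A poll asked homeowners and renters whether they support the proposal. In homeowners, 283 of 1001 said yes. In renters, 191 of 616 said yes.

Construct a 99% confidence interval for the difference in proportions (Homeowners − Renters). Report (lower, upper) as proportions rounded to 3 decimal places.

(-0.088, 0.033)

p̂₁ = 283/1001 = 0.2827 and p̂₂ = 191/616 = 0.3101.
SE₁ = √(p̂₁(1−p̂₁)/n₁) = √(0.2827·0.7173/1001) = 0.01423; SE₂ = √(0.3101·0.6899/616) = 0.01864.
Independent samples: SE of the difference = √(SE₁² + SE₂²) = √(0.0002024929 + 0.0003474496) = 0.02345.
z* for 99% confidence is 2.576, so the margin of error is 2.576 × 0.02345 = 0.06041.
Point estimate p̂₁ − p̂₂ = 0.2827 − 0.3101 = -0.0274.
-0.0274 ± 0.06041 → (-0.088, 0.033).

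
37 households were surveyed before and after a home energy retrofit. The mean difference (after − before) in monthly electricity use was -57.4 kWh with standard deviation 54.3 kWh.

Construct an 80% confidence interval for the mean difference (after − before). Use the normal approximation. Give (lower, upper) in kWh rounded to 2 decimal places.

(-68.84, -45.96)

This is a matched-pairs design, so SE = s_d/√n = 54.3/√37 = 8.9269.
Margin = 1.282 × 8.9269 = 11.4443; the interval is -57.4 ± 11.4443 = (-68.84, -45.96).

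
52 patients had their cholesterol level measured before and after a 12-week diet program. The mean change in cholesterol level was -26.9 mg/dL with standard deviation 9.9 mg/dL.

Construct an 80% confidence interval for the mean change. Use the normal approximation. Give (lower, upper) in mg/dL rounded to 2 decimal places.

(-28.66, -25.14)

This is a matched-pairs design, so SE = s_d/√n = 9.9/√52 = 1.3729.
Margin = 1.282 × 1.3729 = 1.7601; the interval is -26.9 ± 1.7601 = (-28.66, -25.14).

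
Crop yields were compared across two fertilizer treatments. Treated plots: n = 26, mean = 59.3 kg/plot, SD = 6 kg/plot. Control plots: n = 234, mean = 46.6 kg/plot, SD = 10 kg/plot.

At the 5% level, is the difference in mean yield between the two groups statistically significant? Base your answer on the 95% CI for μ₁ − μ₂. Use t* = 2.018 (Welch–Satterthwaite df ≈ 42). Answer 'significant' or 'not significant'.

Per-group SEs: s₁/√n₁ = 6/√26 = 1.1767, s₂/√n₂ = 10/√234 = 0.6537.
Unpooled SE of the difference: √(1.38462289 + 0.42732369) = 1.3461.
Margin of error = t* · SE = 2.018 × 1.3461 = 2.7164.
x̄₁ − x̄₂ = 59.3 − 46.6 = 12.7000.
CI: 12.7000 ± 2.7164 = (9.9836, 15.4164).
The interval (9.9836, 15.4164) does not contain 0, so the difference is significant.

significant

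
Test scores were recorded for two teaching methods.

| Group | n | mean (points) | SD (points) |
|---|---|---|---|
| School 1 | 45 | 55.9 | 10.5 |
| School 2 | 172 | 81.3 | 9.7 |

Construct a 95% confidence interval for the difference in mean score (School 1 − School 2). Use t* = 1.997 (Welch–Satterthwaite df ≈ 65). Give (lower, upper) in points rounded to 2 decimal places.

Standard errors of each mean: 10.5/√45 = 1.5652 and 9.7/√172 = 0.7396.
SE(x̄₁ − x̄₂) = √(1.5652² + 0.7396²) = 1.7311 for independent samples with unequal variances.
With t* = 1.997, the margin is 1.997 × 1.7311 = 3.4570.
x̄₁ − x̄₂ = 55.9 − 81.3 = -25.4000; the interval is -25.4000 ± 3.4570 = (-28.86, -21.94).

(-28.86, -21.94)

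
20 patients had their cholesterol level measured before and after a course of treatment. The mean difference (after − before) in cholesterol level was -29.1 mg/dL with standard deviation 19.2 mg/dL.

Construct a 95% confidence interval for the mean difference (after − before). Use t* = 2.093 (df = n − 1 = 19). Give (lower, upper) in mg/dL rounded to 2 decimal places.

(-38.09, -20.11)

Paired design: SE = s_d/√n = 19.2/√20 = 4.2933.
t* = 2.093; margin of error = 2.093 × 4.2933 = 8.9859.
-29.1 ± 8.9859 → (-38.09, -20.11).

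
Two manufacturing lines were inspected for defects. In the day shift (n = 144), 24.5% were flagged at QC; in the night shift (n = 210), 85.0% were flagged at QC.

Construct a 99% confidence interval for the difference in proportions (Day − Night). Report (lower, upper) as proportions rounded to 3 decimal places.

(-0.717, -0.493)

Each SE is √(p̂(1−p̂)/n): √(0.2450·0.7550/144) = 0.03584 and √(0.8500·0.1500/210) = 0.02464.
SE(p̂₁ − p̂₂) = √(SE₁² + SE₂²) = √(0.0012845056 + 0.0006071296) = 0.04349, since the two samples are independent.
At 99% confidence z* = 2.576; margin = 2.576 × 0.04349 = 0.11203.
The difference is 0.2450 − 0.8500 = -0.6050, so the interval is -0.6050 ± 0.11203 = (-0.717, -0.493).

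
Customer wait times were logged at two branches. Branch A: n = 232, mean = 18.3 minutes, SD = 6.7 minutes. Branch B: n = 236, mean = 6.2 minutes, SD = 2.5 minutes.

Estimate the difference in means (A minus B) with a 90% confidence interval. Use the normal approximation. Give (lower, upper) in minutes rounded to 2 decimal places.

SE₁ = s₁/√n₁ = 6.7/√232 = 0.4399; SE₂ = 2.5/√236 = 0.1627.
Independent samples, unequal variances: SE_diff = √(SE₁² + SE₂²) = √(0.19351201 + 0.02647129) = 0.4690.
z* = 1.645, so margin of error = 1.645 × 0.4690 = 0.7715.
Difference in means = 18.3 − 6.2 = 12.1000.
12.1000 ± 0.7715 → (11.33, 12.87).

(11.33, 12.87)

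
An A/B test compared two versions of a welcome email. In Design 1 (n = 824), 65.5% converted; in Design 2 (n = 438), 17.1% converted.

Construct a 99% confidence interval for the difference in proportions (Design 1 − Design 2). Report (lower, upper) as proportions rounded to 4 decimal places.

The two standard errors are √(0.6550×0.3450/824) = 0.01656 and √(0.1710×0.8290/438) = 0.01799.
Because the samples are independent, SE_diff = √(0.01656² + 0.01799²) = 0.02445.
Using z* = 2.576 for 99%, ME = 2.576 × 0.02445 = 0.06298.
p̂₁ − p̂₂ = 0.4840; interval 0.4840 ± 0.06298 gives (0.4210, 0.5470).

(0.4210, 0.5470)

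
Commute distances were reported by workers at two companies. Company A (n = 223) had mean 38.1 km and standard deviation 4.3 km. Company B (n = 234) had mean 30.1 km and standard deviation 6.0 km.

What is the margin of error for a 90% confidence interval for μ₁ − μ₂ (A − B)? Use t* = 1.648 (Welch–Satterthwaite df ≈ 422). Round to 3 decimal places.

Per-group SEs: s₁/√n₁ = 4.3/√223 = 0.2879, s₂/√n₂ = 6.0/√234 = 0.3922.
Unpooled SE of the difference: √(0.08288641 + 0.15382084) = 0.4865.
Margin of error = t* · SE = 1.648 × 0.4865 = 0.8018.

0.802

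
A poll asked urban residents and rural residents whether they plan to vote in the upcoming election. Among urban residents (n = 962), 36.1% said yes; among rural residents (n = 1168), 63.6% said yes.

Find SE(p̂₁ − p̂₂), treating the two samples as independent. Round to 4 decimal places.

The two standard errors are √(0.3610×0.6390/962) = 0.01549 and √(0.6360×0.3640/1168) = 0.01408.
Because the samples are independent, SE_diff = √(0.01549² + 0.01408²) = 0.02093.

0.0209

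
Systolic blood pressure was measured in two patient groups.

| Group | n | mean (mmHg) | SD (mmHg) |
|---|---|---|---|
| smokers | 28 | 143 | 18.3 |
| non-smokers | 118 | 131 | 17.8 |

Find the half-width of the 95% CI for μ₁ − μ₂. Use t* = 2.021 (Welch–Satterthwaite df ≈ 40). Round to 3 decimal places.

Per-group SEs: s₁/√n₁ = 18.3/√28 = 3.4584, s₂/√n₂ = 17.8/√118 = 1.6386.
Unpooled SE of the difference: √(11.96053056 + 2.68500996) = 3.8269.
Margin of error = t* · SE = 2.021 × 3.8269 = 7.7342.

7.734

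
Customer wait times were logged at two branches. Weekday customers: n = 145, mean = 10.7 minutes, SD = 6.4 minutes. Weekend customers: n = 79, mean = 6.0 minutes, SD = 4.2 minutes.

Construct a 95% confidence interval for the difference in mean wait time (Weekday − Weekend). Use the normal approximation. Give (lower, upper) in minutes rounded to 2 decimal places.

(3.31, 6.09)

Per-group SEs: s₁/√n₁ = 6.4/√145 = 0.5315, s₂/√n₂ = 4.2/√79 = 0.4725.
Unpooled SE of the difference: √(0.28249225 + 0.22325625) = 0.7112.
Margin of error = z* · SE = 1.960 × 0.7112 = 1.3940.
x̄₁ − x̄₂ = 10.7 − 6.0 = 4.7000.
CI: 4.7000 ± 1.3940 = (3.31, 6.09).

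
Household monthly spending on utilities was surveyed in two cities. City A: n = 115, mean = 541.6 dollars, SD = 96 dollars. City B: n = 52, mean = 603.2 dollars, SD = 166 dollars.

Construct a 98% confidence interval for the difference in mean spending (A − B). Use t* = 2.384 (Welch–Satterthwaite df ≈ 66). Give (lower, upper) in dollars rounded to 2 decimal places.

SE₁ = s₁/√n₁ = 96/√115 = 8.9520; SE₂ = 166/√52 = 23.0201.
Independent samples, unequal variances: SE_diff = √(SE₁² + SE₂²) = √(80.138304 + 529.92500401) = 24.6995.
t* = 2.384, so margin of error = 2.384 × 24.6995 = 58.8836.
Difference in means = 541.6 − 603.2 = -61.6000.
-61.6000 ± 58.8836 → (-120.48, -2.72).

(-120.48, -2.72)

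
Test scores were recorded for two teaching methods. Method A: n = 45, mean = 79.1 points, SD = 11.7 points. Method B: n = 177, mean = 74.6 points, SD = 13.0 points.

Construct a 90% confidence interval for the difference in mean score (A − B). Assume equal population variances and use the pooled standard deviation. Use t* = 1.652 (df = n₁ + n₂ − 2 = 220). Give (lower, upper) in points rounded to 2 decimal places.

(0.98, 8.02)

s_p = √[((n₁−1)s₁² + (n₂−1)s₂²)/(n₁+n₂−2)] = √[(44·11.7² + 176·13.0²)/220] = 12.7506.
SE = 12.7506·√(1/45 + 1/177) = 2.1287.
With t* = 1.652, margin = 1.652 × 2.1287 = 3.5166.
x̄₁ − x̄₂ = 79.1 − 74.6 = 4.5000; interval 4.5000 ± 3.5166 = (0.98, 8.02).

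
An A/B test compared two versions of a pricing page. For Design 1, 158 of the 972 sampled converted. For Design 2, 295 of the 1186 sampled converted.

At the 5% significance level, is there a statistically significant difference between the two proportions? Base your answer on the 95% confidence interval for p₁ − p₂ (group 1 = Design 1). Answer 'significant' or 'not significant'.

p̂₁ = 158/972 = 0.1626 and p̂₂ = 295/1186 = 0.2487.
SE₁ = √(p̂₁(1−p̂₁)/n₁) = √(0.1626·0.8374/972) = 0.01184; SE₂ = √(0.2487·0.7513/1186) = 0.01255.
Independent samples: SE of the difference = √(SE₁² + SE₂²) = √(0.0001401856 + 0.0001575025) = 0.01725.
z* for 95% confidence is 1.960, so the margin of error is 1.960 × 0.01725 = 0.03381.
Point estimate p̂₁ − p̂₂ = 0.1626 − 0.2487 = -0.0861.
-0.0861 ± 0.03381 → (-0.11991, -0.05229).
The interval (-0.11991, -0.05229) does not contain 0, so the difference is significant.

significant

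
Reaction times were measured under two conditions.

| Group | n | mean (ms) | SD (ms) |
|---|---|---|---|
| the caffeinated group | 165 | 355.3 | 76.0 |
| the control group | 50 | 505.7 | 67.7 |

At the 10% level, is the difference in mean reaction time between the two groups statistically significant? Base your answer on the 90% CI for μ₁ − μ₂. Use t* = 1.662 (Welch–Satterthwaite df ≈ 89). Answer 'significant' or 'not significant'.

Per-group SEs: s₁/√n₁ = 76.0/√165 = 5.9166, s₂/√n₂ = 67.7/√50 = 9.5742.
Unpooled SE of the difference: √(35.00615556 + 91.66530564) = 11.2548.
Margin of error = t* · SE = 1.662 × 11.2548 = 18.7055.
x̄₁ − x̄₂ = 355.3 − 505.7 = -150.4000.
CI: -150.4000 ± 18.7055 = (-169.1055, -131.6945).
The interval (-169.1055, -131.6945) does not contain 0, so the difference is significant.

significant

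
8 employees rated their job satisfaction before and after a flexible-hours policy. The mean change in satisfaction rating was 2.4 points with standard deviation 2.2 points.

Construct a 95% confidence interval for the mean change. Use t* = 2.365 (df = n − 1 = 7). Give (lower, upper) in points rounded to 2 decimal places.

Paired design: SE = s_d/√n = 2.2/√8 = 0.7778.
t* = 2.365; margin of error = 2.365 × 0.7778 = 1.8395.
2.4 ± 1.8395 → (0.56, 4.24).

(0.56, 4.24)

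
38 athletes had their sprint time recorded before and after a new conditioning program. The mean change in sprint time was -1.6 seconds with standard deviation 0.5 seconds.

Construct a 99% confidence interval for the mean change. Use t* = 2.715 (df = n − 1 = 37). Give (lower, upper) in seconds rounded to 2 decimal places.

(-1.82, -1.38)

This is a matched-pairs design, so SE = s_d/√n = 0.5/√38 = 0.0811.
Margin = 2.715 × 0.0811 = 0.2202; the interval is -1.6 ± 0.2202 = (-1.82, -1.38).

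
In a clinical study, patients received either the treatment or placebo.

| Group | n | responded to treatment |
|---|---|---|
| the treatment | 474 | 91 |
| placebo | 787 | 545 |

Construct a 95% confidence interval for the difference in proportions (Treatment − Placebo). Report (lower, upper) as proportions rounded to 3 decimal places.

(-0.548, -0.453)

Sample proportions: 91/474 = 0.1920, 545/787 = 0.6925.
Each SE is √(p̂(1−p̂)/n): √(0.1920·0.8080/474) = 0.01809 and √(0.6925·0.3075/787) = 0.01645.
SE(p̂₁ − p̂₂) = √(SE₁² + SE₂²) = √(0.0003272481 + 0.0002706025) = 0.02445, since the two samples are independent.
At 95% confidence z* = 1.960; margin = 1.960 × 0.02445 = 0.04792.
The difference is 0.1920 − 0.6925 = -0.5005, so the interval is -0.5005 ± 0.04792 = (-0.548, -0.453).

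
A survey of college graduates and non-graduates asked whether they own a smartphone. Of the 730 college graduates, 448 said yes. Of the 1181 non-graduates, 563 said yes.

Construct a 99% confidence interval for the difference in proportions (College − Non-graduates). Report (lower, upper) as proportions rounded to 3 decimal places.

First, p̂₁ = 448/730 = 0.6137; p̂₂ = 563/1181 = 0.4767.
The two standard errors are √(0.6137×0.3863/730) = 0.01802 and √(0.4767×0.5233/1181) = 0.01453.
Because the samples are independent, SE_diff = √(0.01802² + 0.01453²) = 0.02315.
Using z* = 2.576 for 99%, ME = 2.576 × 0.02315 = 0.05963.
p̂₁ − p̂₂ = 0.1370; interval 0.1370 ± 0.05963 gives (0.077, 0.197).

(0.077, 0.197)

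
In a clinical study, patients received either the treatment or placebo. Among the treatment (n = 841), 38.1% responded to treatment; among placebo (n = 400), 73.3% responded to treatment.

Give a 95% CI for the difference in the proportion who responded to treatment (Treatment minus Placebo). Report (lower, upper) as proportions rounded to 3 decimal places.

The two standard errors are √(0.3810×0.6190/841) = 0.01675 and √(0.7330×0.2670/400) = 0.02212.
Because the samples are independent, SE_diff = √(0.01675² + 0.02212²) = 0.02775.
Using z* = 1.960 for 95%, ME = 1.960 × 0.02775 = 0.05439.
p̂₁ − p̂₂ = -0.3520; interval -0.3520 ± 0.05439 gives (-0.406, -0.298).

(-0.406, -0.298)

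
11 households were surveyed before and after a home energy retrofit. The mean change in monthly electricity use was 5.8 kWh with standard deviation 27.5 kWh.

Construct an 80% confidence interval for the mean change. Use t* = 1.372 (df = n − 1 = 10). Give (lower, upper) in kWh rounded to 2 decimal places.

Paired design: SE = s_d/√n = 27.5/√11 = 8.2916.
t* = 1.372; margin of error = 1.372 × 8.2916 = 11.3761.
5.8 ± 11.3761 → (-5.58, 17.18).

(-5.58, 17.18)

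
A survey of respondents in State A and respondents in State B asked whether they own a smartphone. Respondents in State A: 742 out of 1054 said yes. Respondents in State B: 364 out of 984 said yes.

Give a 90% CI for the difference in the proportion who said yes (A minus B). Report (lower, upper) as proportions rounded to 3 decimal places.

(0.300, 0.368)

p̂₁ = 742/1054 = 0.7040 and p̂₂ = 364/984 = 0.3699.
SE₁ = √(p̂₁(1−p̂₁)/n₁) = √(0.7040·0.2960/1054) = 0.01406; SE₂ = √(0.3699·0.6301/984) = 0.01539.
Independent samples: SE of the difference = √(SE₁² + SE₂²) = √(0.0001976836 + 0.0002368521) = 0.02085.
z* for 90% confidence is 1.645, so the margin of error is 1.645 × 0.02085 = 0.03430.
Point estimate p̂₁ − p̂₂ = 0.7040 − 0.3699 = 0.3341.
0.3341 ± 0.03430 → (0.300, 0.368).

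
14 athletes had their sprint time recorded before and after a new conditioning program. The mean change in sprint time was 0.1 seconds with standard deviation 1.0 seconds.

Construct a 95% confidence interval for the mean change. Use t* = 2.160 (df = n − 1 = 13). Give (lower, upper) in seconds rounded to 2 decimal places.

(-0.48, 0.68)

This is a matched-pairs design, so SE = s_d/√n = 1.0/√14 = 0.2673.
Margin = 2.160 × 0.2673 = 0.5774; the interval is 0.1 ± 0.5774 = (-0.48, 0.68).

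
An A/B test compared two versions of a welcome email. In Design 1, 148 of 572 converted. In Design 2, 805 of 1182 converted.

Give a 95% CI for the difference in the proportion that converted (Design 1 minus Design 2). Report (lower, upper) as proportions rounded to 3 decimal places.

p̂₁ = 148/572 = 0.2587 and p̂₂ = 805/1182 = 0.6810.
SE₁ = √(p̂₁(1−p̂₁)/n₁) = √(0.2587·0.7413/572) = 0.01831; SE₂ = √(0.6810·0.3190/1182) = 0.01356.
Independent samples: SE of the difference = √(SE₁² + SE₂²) = √(0.0003352561 + 0.0001838736) = 0.02278.
z* for 95% confidence is 1.960, so the margin of error is 1.960 × 0.02278 = 0.04465.
Point estimate p̂₁ − p̂₂ = 0.2587 − 0.6810 = -0.4223.
-0.4223 ± 0.04465 → (-0.467, -0.378).

(-0.467, -0.378)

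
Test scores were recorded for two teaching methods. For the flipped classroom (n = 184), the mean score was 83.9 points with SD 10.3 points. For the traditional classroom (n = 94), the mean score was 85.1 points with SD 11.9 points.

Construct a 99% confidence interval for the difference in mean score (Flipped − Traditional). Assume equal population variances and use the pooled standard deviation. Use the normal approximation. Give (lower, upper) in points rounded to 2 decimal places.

Pooled variance s_p² = [183·10.3² + 93·11.9²] / (184+94−2) = 118.0587, so s_p = 10.8655.
SE_diff = s_p·√(1/n₁ + 1/n₂) = 10.8655·√(1/184 + 1/94) = 1.3775.
z* = 2.576; margin = 2.576 × 1.3775 = 3.5484.
Difference = 83.9 − 85.1 = -1.2000.
-1.2000 ± 3.5484 → (-4.75, 2.35).

(-4.75, 2.35)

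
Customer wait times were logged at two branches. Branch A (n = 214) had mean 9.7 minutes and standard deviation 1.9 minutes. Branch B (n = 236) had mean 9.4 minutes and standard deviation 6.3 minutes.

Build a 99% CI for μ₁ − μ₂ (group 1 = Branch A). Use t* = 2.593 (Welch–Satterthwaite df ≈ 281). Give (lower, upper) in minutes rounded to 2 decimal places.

Per-group SEs: s₁/√n₁ = 1.9/√214 = 0.1299, s₂/√n₂ = 6.3/√236 = 0.4101.
Unpooled SE of the difference: √(0.01687401 + 0.16818201) = 0.4302.
Margin of error = t* · SE = 2.593 × 0.4302 = 1.1155.
x̄₁ − x̄₂ = 9.7 − 9.4 = 0.3000.
CI: 0.3000 ± 1.1155 = (-0.82, 1.42).

(-0.82, 1.42)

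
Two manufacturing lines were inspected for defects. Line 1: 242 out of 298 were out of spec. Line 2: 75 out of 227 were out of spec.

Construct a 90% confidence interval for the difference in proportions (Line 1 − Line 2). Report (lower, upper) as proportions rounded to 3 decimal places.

(0.418, 0.545)

Sample proportions: 242/298 = 0.8121, 75/227 = 0.3304.
Each SE is √(p̂(1−p̂)/n): √(0.8121·0.1879/298) = 0.02263 and √(0.3304·0.6696/227) = 0.03122.
SE(p̂₁ − p̂₂) = √(SE₁² + SE₂²) = √(0.0005121169 + 0.0009746884) = 0.03856, since the two samples are independent.
At 90% confidence z* = 1.645; margin = 1.645 × 0.03856 = 0.06343.
The difference is 0.8121 − 0.3304 = 0.4817, so the interval is 0.4817 ± 0.06343 = (0.418, 0.545).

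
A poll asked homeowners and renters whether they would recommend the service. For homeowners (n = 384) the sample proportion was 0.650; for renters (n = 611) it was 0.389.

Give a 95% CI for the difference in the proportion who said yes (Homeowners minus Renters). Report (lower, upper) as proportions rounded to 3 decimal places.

(0.200, 0.322)

The two standard errors are √(0.6500×0.3500/384) = 0.02434 and √(0.3890×0.6110/611) = 0.01972.
Because the samples are independent, SE_diff = √(0.02434² + 0.01972²) = 0.03133.
Using z* = 1.960 for 95%, ME = 1.960 × 0.03133 = 0.06141.
p̂₁ − p̂₂ = 0.2610; interval 0.2610 ± 0.06141 gives (0.200, 0.322).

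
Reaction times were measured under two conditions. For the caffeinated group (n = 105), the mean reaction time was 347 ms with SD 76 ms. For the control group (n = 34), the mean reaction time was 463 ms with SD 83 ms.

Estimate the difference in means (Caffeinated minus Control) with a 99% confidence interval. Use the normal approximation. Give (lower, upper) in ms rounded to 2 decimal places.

SE₁ = s₁/√n₁ = 76/√105 = 7.4168; SE₂ = 83/√34 = 14.2344.
Independent samples, unequal variances: SE_diff = √(SE₁² + SE₂²) = √(55.00892224 + 202.61814336) = 16.0508.
z* = 2.576, so margin of error = 2.576 × 16.0508 = 41.3469.
Difference in means = 347 − 463 = -116.0000.
-116.0000 ± 41.3469 → (-157.35, -74.65).

(-157.35, -74.65)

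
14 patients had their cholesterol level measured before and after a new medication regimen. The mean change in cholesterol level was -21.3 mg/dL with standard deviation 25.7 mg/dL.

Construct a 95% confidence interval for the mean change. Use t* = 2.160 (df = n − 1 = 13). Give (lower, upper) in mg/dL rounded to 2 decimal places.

Paired design: SE = s_d/√n = 25.7/√14 = 6.8686.
t* = 2.160; margin of error = 2.160 × 6.8686 = 14.8362.
-21.3 ± 14.8362 → (-36.14, -6.46).

(-36.14, -6.46)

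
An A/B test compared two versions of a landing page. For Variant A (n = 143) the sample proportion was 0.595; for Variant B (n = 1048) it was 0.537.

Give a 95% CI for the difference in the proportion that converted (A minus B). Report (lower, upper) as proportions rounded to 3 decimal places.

(-0.028, 0.144)

The two standard errors are √(0.5950×0.4050/143) = 0.04105 and √(0.5370×0.4630/1048) = 0.01540.
Because the samples are independent, SE_diff = √(0.04105² + 0.01540²) = 0.04384.
Using z* = 1.960 for 95%, ME = 1.960 × 0.04384 = 0.08593.
p̂₁ − p̂₂ = 0.0580; interval 0.0580 ± 0.08593 gives (-0.028, 0.144).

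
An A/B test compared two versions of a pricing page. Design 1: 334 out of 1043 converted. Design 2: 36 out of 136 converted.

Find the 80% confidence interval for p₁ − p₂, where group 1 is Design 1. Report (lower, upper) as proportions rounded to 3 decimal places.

(0.004, 0.107)

p̂₁ = 334/1043 = 0.3202 and p̂₂ = 36/136 = 0.2647.
SE₁ = √(p̂₁(1−p̂₁)/n₁) = √(0.3202·0.6798/1043) = 0.01445; SE₂ = √(0.2647·0.7353/136) = 0.03783.
Independent samples: SE of the difference = √(SE₁² + SE₂²) = √(0.0002088025 + 0.0014311089) = 0.04050.
z* for 80% confidence is 1.282, so the margin of error is 1.282 × 0.04050 = 0.05192.
Point estimate p̂₁ − p̂₂ = 0.3202 − 0.2647 = 0.0555.
0.0555 ± 0.05192 → (0.004, 0.107).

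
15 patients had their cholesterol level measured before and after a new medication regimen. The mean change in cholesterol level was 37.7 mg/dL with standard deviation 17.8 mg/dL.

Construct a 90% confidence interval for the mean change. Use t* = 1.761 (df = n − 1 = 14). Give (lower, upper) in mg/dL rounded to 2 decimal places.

Paired design: SE = s_d/√n = 17.8/√15 = 4.5959.
t* = 1.761; margin of error = 1.761 × 4.5959 = 8.0934.
37.7 ± 8.0934 → (29.61, 45.79).

(29.61, 45.79)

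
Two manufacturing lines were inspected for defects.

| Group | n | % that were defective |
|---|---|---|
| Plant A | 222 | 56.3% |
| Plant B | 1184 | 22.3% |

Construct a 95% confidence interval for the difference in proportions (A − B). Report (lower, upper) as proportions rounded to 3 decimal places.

(0.271, 0.409)

SE₁ = √(p̂₁(1−p̂₁)/n₁) = √(0.5630·0.4370/222) = 0.03329; SE₂ = √(0.2230·0.7770/1184) = 0.01210.
Independent samples: SE of the difference = √(SE₁² + SE₂²) = √(0.0011082241 + 0.00014641) = 0.03542.
z* for 95% confidence is 1.960, so the margin of error is 1.960 × 0.03542 = 0.06942.
Point estimate p̂₁ − p̂₂ = 0.5630 − 0.2230 = 0.3400.
0.3400 ± 0.06942 → (0.271, 0.409).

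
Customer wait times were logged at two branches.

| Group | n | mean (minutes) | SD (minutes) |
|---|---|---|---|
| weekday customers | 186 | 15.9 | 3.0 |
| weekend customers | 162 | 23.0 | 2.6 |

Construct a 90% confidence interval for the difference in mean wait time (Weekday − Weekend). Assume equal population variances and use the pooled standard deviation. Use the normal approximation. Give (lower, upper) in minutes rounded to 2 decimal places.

(-7.60, -6.60)

s_p = √[((n₁−1)s₁² + (n₂−1)s₂²)/(n₁+n₂−2)] = √[(185·3.0² + 161·2.6²)/346] = 2.8209.
SE = 2.8209·√(1/186 + 1/162) = 0.3032.
With z* = 1.645, margin = 1.645 × 0.3032 = 0.4988.
x̄₁ − x̄₂ = 15.9 − 23.0 = -7.1000; interval -7.1000 ± 0.4988 = (-7.60, -6.60).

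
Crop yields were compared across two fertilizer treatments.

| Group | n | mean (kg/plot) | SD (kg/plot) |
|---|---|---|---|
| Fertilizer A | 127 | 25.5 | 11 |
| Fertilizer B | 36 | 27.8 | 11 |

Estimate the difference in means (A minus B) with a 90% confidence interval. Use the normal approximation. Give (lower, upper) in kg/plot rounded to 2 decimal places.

Standard errors of each mean: 11/√127 = 0.9761 and 11/√36 = 1.8333.
SE(x̄₁ − x̄₂) = √(0.9761² + 1.8333²) = 2.0770 for independent samples with unequal variances.
With z* = 1.645, the margin is 1.645 × 2.0770 = 3.4167.
x̄₁ − x̄₂ = 25.5 − 27.8 = -2.3000; the interval is -2.3000 ± 3.4167 = (-5.72, 1.12).

(-5.72, 1.12)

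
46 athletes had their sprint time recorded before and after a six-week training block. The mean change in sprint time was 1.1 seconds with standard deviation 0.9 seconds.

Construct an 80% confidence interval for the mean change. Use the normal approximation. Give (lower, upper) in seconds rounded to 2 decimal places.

This is a matched-pairs design, so SE = s_d/√n = 0.9/√46 = 0.1327.
Margin = 1.282 × 0.1327 = 0.1701; the interval is 1.1 ± 0.1701 = (0.93, 1.27).

(0.93, 1.27)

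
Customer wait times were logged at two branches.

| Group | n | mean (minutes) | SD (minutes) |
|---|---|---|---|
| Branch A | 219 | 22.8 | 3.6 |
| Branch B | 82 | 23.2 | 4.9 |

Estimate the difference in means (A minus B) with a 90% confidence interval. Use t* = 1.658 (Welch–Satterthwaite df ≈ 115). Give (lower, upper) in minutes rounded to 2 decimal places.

Per-group SEs: s₁/√n₁ = 3.6/√219 = 0.2433, s₂/√n₂ = 4.9/√82 = 0.5411.
Unpooled SE of the difference: √(0.05919489 + 0.29278921) = 0.5933.
Margin of error = t* · SE = 1.658 × 0.5933 = 0.9837.
x̄₁ − x̄₂ = 22.8 − 23.2 = -0.4000.
CI: -0.4000 ± 0.9837 = (-1.38, 0.58).

(-1.38, 0.58)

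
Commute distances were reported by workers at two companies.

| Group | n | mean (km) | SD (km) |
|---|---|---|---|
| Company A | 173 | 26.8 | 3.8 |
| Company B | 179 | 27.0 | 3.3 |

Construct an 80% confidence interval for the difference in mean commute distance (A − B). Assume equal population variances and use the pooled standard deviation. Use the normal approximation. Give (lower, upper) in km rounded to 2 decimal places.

s_p = √[((n₁−1)s₁² + (n₂−1)s₂²)/(n₁+n₂−2)] = √[(172·3.8² + 178·3.3²)/350] = 3.5545.
SE = 3.5545·√(1/173 + 1/179) = 0.3790.
With z* = 1.282, margin = 1.282 × 0.3790 = 0.4859.
x̄₁ − x̄₂ = 26.8 − 27.0 = -0.2000; interval -0.2000 ± 0.4859 = (-0.69, 0.29).

(-0.69, 0.29)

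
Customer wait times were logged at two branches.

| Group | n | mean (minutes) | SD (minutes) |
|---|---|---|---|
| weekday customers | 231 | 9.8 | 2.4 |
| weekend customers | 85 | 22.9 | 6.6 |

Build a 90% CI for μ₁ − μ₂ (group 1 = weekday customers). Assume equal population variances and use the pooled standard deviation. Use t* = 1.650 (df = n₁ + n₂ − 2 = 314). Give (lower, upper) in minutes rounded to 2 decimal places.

s_p = √[((n₁−1)s₁² + (n₂−1)s₂²)/(n₁+n₂−2)] = √[(230·2.4² + 84·6.6²)/314] = 3.9840.
SE = 3.9840·√(1/231 + 1/85) = 0.5054.
With t* = 1.650, margin = 1.650 × 0.5054 = 0.8339.
x̄₁ − x̄₂ = 9.8 − 22.9 = -13.1000; interval -13.1000 ± 0.8339 = (-13.93, -12.27).

(-13.93, -12.27)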